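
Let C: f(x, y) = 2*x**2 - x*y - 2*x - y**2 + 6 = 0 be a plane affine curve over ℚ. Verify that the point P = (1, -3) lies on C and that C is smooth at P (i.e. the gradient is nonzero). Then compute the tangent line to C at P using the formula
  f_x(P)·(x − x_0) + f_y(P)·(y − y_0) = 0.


Tangent line at P: 5*x + 5*y + 10 = 0.

Step 1: f(1, -3) = 0, so P lies on C.
Step 2: partial derivatives
  f_x(x, y) = 4*x - y - 2, f_y(x, y) = -x - 2*y.
  f_x(P) = 5, f_y(P) = 5 (gradient nonzero, so P is smooth).
Step 3: tangent line at P: 5·(x − 1) + 5·(y − -3) = 0.
Expanding: 5*x + 5*y + 10 = 0.


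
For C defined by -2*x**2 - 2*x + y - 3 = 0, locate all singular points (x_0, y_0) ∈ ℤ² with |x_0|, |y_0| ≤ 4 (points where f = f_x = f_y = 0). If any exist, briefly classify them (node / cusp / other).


No singular points in the scanned grid; C is smooth there.

Compute partial derivatives:
  f_x = -4*x - 2.
  f_y = 1.
f_y = 1 is a nonzero constant, so f_y never vanishes: no point (x, y) can satisfy f = f_x = f_y = 0. In particular no (x, y) ∈ {−4, ..., 4}² is singular; the curve is smooth.


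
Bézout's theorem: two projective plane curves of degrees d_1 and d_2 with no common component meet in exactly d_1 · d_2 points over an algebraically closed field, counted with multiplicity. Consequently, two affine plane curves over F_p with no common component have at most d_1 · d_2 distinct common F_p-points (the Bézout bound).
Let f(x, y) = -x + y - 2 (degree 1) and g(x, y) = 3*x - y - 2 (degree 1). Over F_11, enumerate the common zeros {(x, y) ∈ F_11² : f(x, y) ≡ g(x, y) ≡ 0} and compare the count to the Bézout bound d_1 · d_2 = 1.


Common zeros: {(2, 4)}; count = 1; Bézout bound = 1.

deg(f) = 1, deg(g) = 1, so Bézout bound = 1.
Scan x ∈ F_11. For each x, list the y ∈ F_11 with f(x, y) ≡ 0 and those with g(x, y) ≡ 0 (mod 11); the common zeros in that column are the intersection.
  x = 0: f ≡ 0 at y ∈ {2}; g ≡ 0 at y ∈ {9}; common: ∅.
  x = 1: f ≡ 0 at y ∈ {3}; g ≡ 0 at y ∈ {1}; common: ∅.
  x = 2: f ≡ 0 at y ∈ {4}; g ≡ 0 at y ∈ {4}; common: {4}.
  x = 3: f ≡ 0 at y ∈ {5}; g ≡ 0 at y ∈ {7}; common: ∅.
  x = 4: f ≡ 0 at y ∈ {6}; g ≡ 0 at y ∈ {10}; common: ∅.
  x = 5: f ≡ 0 at y ∈ {7}; g ≡ 0 at y ∈ {2}; common: ∅.
  x = 6: f ≡ 0 at y ∈ {8}; g ≡ 0 at y ∈ {5}; common: ∅.
  x = 7: f ≡ 0 at y ∈ {9}; g ≡ 0 at y ∈ {8}; common: ∅.
  x = 8: f ≡ 0 at y ∈ {10}; g ≡ 0 at y ∈ {0}; common: ∅.
  x = 9: f ≡ 0 at y ∈ {0}; g ≡ 0 at y ∈ {3}; common: ∅.
  x = 10: f ≡ 0 at y ∈ {1}; g ≡ 0 at y ∈ {6}; common: ∅.
Collecting: common zeros = {(2, 4)}, so the count is 1.
Comparison with the Bézout bound: 1 ≤ 1 = deg(f)·deg(g), as expected for curves with no common component (the bound is attained).


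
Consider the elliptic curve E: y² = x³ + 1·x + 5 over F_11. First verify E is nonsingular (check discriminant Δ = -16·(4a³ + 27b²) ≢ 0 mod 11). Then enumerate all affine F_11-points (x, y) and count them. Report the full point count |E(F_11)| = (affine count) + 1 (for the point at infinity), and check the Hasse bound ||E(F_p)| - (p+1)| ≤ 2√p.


Affine points = {(0, 4), (0, 7), (2, 2), (2, 9), (5, 5), (5, 6), (7, 5), (7, 6), (10, 5), (10, 6)}; affine count = 10; |E(F_11)| = 11.

Discriminant check: Δ ∝ 4a³ + 27b² = 4·1³ + 27·5² = 4·1 + 27·25 ≡ 8 (mod 11). Nonzero ⇒ E is nonsingular.
For each x ∈ F_11, compute rhs = x³ + 1·x + 5 mod 11, then count y ∈ F_11 with y² ≡ rhs.
  x = 0: rhs = 5, matching y values: 4, 7 (2 points).
  x = 1: rhs = 7, matching y values: none (0 points).
  x = 2: rhs = 4, matching y values: 2, 9 (2 points).
  x = 3: rhs = 2, matching y values: none (0 points).
  x = 4: rhs = 7, matching y values: none (0 points).
  x = 5: rhs = 3, matching y values: 5, 6 (2 points).
  x = 6: rhs = 7, matching y values: none (0 points).
  x = 7: rhs = 3, matching y values: 5, 6 (2 points).
  x = 8: rhs = 8, matching y values: none (0 points).
  x = 9: rhs = 6, matching y values: none (0 points).
  x = 10: rhs = 3, matching y values: 5, 6 (2 points).
Total affine count: 10.
Full point count |E(F_11)| = 10 + 1 = 11.
Hasse bound: |11 − (11+1)| = |-1| = 1 ≤ 2√11 ≈ 6.6332 ✓.


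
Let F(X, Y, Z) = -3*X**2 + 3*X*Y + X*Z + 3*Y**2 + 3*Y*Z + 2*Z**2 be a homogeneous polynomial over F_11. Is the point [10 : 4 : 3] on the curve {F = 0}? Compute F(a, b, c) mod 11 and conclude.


F(10,4,3) ≡ 7 (mod 11); P is NOT on the curve.

Evaluate F(10, 4, 3) term-by-term (mod 11).
  -3*X**2 ↦ -3·100·1·1 = -300
  3*X*Y ↦ 3·10·4·1 = 120
  X*Z ↦ 1·10·1·3 = 30
  3*Y**2 ↦ 3·1·16·1 = 48
  3*Y*Z ↦ 3·1·4·3 = 36
  2*Z**2 ↦ 2·1·1·9 = 18
Sum: F(10, 4, 3) = (-300) + (120) + (30) + (48) + (36) + (18) = -48.
Reducing mod 11: -48 ≡ 7 (mod 11).
Since F(a, b, c) ≡ 7 ≠ 0 (mod 11), P does NOT lie on the curve.


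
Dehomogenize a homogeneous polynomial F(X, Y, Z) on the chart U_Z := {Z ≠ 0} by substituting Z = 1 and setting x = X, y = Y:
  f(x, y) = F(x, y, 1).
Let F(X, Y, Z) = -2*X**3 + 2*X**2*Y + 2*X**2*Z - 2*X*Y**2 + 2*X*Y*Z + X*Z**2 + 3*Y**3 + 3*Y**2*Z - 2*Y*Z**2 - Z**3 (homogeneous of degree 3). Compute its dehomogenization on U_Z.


f(x, y) = -2*x**3 + 2*x**2*y + 2*x**2 - 2*x*y**2 + 2*x*y + x + 3*y**3 + 3*y**2 - 2*y - 1

On U_Z we set Z = 1. Each monomial c·X^i·Y^j·Z^k in F becomes c·x^i·y^j·1^k = c·x^i·y^j.
Substituting Z = 1: F(X, Y, 1) = -2*x**3 + 2*x**2*y + 2*x**2 - 2*x*y**2 + 2*x*y + x + 3*y**3 + 3*y**2 - 2*y - 1.
Note: deg(f) ≤ deg(F) = 3; strict inequality happens when F is divisible by Z (lost terms).


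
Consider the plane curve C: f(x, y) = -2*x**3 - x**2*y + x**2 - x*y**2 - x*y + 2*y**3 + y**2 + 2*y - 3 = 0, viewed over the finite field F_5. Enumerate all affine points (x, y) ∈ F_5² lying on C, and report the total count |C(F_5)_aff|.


Affine F_5-points: {(1, 3), (2, 0), (3, 2), (4, 0)}; count = 4.

For each of the 25 pairs (x, y) ∈ F_5², evaluate f(x, y) mod 5. Record the zeros.
  x = 0: [0↦2, 1↦2, 2↦1, 3↦1, 4↦4]  zeros at y ∈ ∅
  x = 1: [0↦1, 1↦3, 2↦2, 3↦0, 4↦4]  zeros at y ∈ {3}
  x = 2: [0↦0, 1↦2, 2↦4, 3↦3, 4↦1]  zeros at y ∈ {0}
  x = 3: [0↦2, 1↦2, 2↦0, 3↦3, 4↦3]  zeros at y ∈ {2}
  x = 4: [0↦0, 1↦1, 2↦3, 3↦3, 4↦3]  zeros at y ∈ {0}
Collecting zeros: affine points = {(1, 3), (2, 0), (3, 2), (4, 0)}.
Total count |C(F_5)_aff| = 4.


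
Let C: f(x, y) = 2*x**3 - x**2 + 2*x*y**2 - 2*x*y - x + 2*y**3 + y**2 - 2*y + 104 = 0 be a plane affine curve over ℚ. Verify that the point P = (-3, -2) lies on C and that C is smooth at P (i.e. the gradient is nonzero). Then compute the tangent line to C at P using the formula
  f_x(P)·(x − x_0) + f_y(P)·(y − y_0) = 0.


Tangent line at P: 71*x + 48*y + 309 = 0.

Step 1: f(-3, -2) = 0, so P lies on C.
Step 2: partial derivatives
  f_x(x, y) = 6*x**2 - 2*x + 2*y**2 - 2*y - 1, f_y(x, y) = 4*x*y - 2*x + 6*y**2 + 2*y - 2.
  f_x(P) = 71, f_y(P) = 48 (gradient nonzero, so P is smooth).
Step 3: tangent line at P: 71·(x − -3) + 48·(y − -2) = 0.
Expanding: 71*x + 48*y + 309 = 0.


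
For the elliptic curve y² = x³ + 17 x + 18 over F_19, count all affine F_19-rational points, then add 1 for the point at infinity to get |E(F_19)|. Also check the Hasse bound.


Affine points = {(1, 6), (1, 13), (3, 1), (3, 18), (4, 6), (4, 13), (5, 0), (7, 9), (7, 10), (8, 1), (8, 18), (9, 8), (9, 11), (11, 4), (11, 15), (13, 2), (13, 17), (14, 6), (14, 13), (15, 0), (16, 4), (16, 15), (18, 0)}; affine count = 23; |E(F_19)| = 24.

Discriminant check: Δ ∝ 4a³ + 27b² = 4·17³ + 27·18² = 4·4913 + 27·324 ≡ 14 (mod 19). Nonzero ⇒ E is nonsingular.
For each x ∈ F_19, compute rhs = x³ + 17·x + 18 mod 19, then count y ∈ F_19 with y² ≡ rhs.
  x = 0: rhs = 18, matching y values: none (0 points).
  x = 1: rhs = 17, matching y values: 6, 13 (2 points).
  x = 2: rhs = 3, matching y values: none (0 points).
  x = 3: rhs = 1, matching y values: 1, 18 (2 points).
  x = 4: rhs = 17, matching y values: 6, 13 (2 points).
  x = 5: rhs = 0, matching y values: 0 (1 points).
  x = 6: rhs = 13, matching y values: none (0 points).
  x = 7: rhs = 5, matching y values: 9, 10 (2 points).
  x = 8: rhs = 1, matching y values: 1, 18 (2 points).
  x = 9: rhs = 7, matching y values: 8, 11 (2 points).
  x = 10: rhs = 10, matching y values: none (0 points).
  x = 11: rhs = 16, matching y values: 4, 15 (2 points).
  x = 12: rhs = 12, matching y values: none (0 points).
  x = 13: rhs = 4, matching y values: 2, 17 (2 points).
  x = 14: rhs = 17, matching y values: 6, 13 (2 points).
  x = 15: rhs = 0, matching y values: 0 (1 points).
  x = 16: rhs = 16, matching y values: 4, 15 (2 points).
  x = 17: rhs = 14, matching y values: none (0 points).
  x = 18: rhs = 0, matching y values: 0 (1 points).
Total affine count: 23.
Full point count |E(F_19)| = 23 + 1 = 24.
Hasse bound: |24 − (19+1)| = |4| = 4 ≤ 2√19 ≈ 8.7178 ✓.


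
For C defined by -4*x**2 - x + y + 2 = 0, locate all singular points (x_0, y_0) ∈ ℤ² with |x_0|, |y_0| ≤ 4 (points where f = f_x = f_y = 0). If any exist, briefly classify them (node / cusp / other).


No singular points in the scanned grid; C is smooth there.

Compute partial derivatives:
  f_x = -8*x - 1.
  f_y = 1.
f_y = 1 is a nonzero constant, so f_y never vanishes: no point (x, y) can satisfy f = f_x = f_y = 0. In particular no (x, y) ∈ {−4, ..., 4}² is singular; the curve is smooth.


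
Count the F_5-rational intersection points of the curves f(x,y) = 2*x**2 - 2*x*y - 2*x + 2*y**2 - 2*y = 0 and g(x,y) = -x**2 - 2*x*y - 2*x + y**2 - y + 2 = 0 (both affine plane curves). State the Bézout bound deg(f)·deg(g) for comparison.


Common zeros: {(2, 1)}; count = 1; Bézout bound = 4.

deg(f) = 2, deg(g) = 2, so Bézout bound = 4.
Scan x ∈ F_5. For each x, list the y ∈ F_5 with f(x, y) ≡ 0 and those with g(x, y) ≡ 0 (mod 5); the common zeros in that column are the intersection.
  x = 0: f ≡ 0 at y ∈ {0, 1}; g ≡ 0 at y ∈ ∅; common: ∅.
  x = 1: f ≡ 0 at y ∈ {0, 2}; g ≡ 0 at y ∈ ∅; common: ∅.
  x = 2: f ≡ 0 at y ∈ {1, 2}; g ≡ 0 at y ∈ {1, 4}; common: {1}.
  x = 3: f ≡ 0 at y ∈ ∅; g ≡ 0 at y ∈ {3, 4}; common: ∅.
  x = 4: f ≡ 0 at y ∈ ∅; g ≡ 0 at y ∈ {1, 3}; common: ∅.
Collecting: common zeros = {(2, 1)}, so the count is 1.
Comparison with the Bézout bound: 1 ≤ 4 = deg(f)·deg(g), as expected for curves with no common component (the affine F_5-count falls short of the bound because intersections may lie at infinity, over extension fields, or carry multiplicity).


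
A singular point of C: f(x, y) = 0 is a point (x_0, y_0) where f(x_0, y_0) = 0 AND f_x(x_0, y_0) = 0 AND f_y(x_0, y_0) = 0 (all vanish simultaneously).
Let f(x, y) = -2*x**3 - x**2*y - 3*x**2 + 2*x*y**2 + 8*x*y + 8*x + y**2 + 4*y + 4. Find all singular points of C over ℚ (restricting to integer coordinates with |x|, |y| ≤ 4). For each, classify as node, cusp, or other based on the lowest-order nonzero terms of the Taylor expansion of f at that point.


Singular points: {(0, -2)}; classification: node.

Compute partial derivatives:
  f_x = -6*x**2 - 2*x*y - 6*x + 2*y**2 + 8*y + 8.
  f_y = -x**2 + 4*x*y + 8*x + 2*y + 4.
Scan x_0 ∈ {−4, ..., 4}. For each x_0, f_y(x_0, y) is a polynomial in y; find its integer roots y ∈ {−4, ..., 4}, then test f_x and f at those candidates.
  x = -4: f_y(-4, y) = -14*y - 44; no integer root y with |y| ≤ 4.
  x = -3: f_y(-3, y) = -10*y - 29; no integer root y with |y| ≤ 4.
  x = -2: f_y(-2, y) = -6*y - 16; no integer root y with |y| ≤ 4.
  x = -1: f_y(-1, y) = -2*y - 5; no integer root y with |y| ≤ 4.
  x = 0: f_y(0, y) = 2*y + 4; vanishes at y ∈ {-2}. (0, -2): f_x = 0, f = 0 — SINGULAR.
  x = 1: f_y(1, y) = 6*y + 11; no integer root y with |y| ≤ 4.
  x = 2: f_y(2, y) = 10*y + 16; no integer root y with |y| ≤ 4.
  x = 3: f_y(3, y) = 14*y + 19; no integer root y with |y| ≤ 4.
  x = 4: f_y(4, y) = 18*y + 20; no integer root y with |y| ≤ 4.
Only singular point on the grid: (0, -2).
Classify: substitute x = 0 + u, y = -2 + v and expand: f = -2*u**3 - u**2*v - u**2 + 2*u*v**2 + v**2.
No constant or linear terms (consistent with a singular point). Quadratic part: -u**2 + v**2. Cubic part: -2*u**3 - u**2*v + 2*u*v**2.
The quadratic part v**2 - u**2 = (v − u)(v + u) splits into two distinct linear factors, so there are two distinct tangent lines y − -2 = ±(x − 0) — this is a node (ordinary double point).
Classification: node.


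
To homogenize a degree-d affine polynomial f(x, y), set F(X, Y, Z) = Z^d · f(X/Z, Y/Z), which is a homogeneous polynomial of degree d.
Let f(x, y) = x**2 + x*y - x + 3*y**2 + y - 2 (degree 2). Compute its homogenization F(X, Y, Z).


F(X, Y, Z) = X**2 + X*Y - X*Z + 3*Y**2 + Y*Z - 2*Z**2

deg(f) = 2.
Substitute x = X/Z, y = Y/Z into f, then multiply by Z^2.
  monomial 1·x^2·y^0 ↦ 1·X^2·Y^0·Z^0.
  monomial 1·x^1·y^1 ↦ 1·X^1·Y^1·Z^0.
  monomial -1·x^1·y^0 ↦ -1·X^1·Y^0·Z^1.
  monomial 3·x^0·y^2 ↦ 3·X^0·Y^2·Z^0.
  monomial 1·x^0·y^1 ↦ 1·X^0·Y^1·Z^1.
  monomial -2·x^0·y^0 ↦ -2·X^0·Y^0·Z^2.
Collecting: F(X, Y, Z) = X**2 + X*Y - X*Z + 3*Y**2 + Y*Z - 2*Z**2.


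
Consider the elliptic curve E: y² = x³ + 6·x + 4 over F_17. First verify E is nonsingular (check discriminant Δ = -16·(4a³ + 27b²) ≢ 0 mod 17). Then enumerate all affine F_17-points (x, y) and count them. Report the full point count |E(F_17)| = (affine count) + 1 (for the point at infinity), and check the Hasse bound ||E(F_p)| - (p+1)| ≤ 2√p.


Affine points = {(0, 2), (0, 15), (3, 7), (3, 10), (6, 1), (6, 16), (7, 7), (7, 10), (12, 6), (12, 11), (13, 1), (13, 16), (15, 1), (15, 16)}; affine count = 14; |E(F_17)| = 15.

Discriminant check: Δ ∝ 4a³ + 27b² = 4·6³ + 27·4² = 4·216 + 27·16 ≡ 4 (mod 17). Nonzero ⇒ E is nonsingular.
For each x ∈ F_17, compute rhs = x³ + 6·x + 4 mod 17, then count y ∈ F_17 with y² ≡ rhs.
  x = 0: rhs = 4, matching y values: 2, 15 (2 points).
  x = 1: rhs = 11, matching y values: none (0 points).
  x = 2: rhs = 7, matching y values: none (0 points).
  x = 3: rhs = 15, matching y values: 7, 10 (2 points).
  x = 4: rhs = 7, matching y values: none (0 points).
  x = 5: rhs = 6, matching y values: none (0 points).
  x = 6: rhs = 1, matching y values: 1, 16 (2 points).
  x = 7: rhs = 15, matching y values: 7, 10 (2 points).
  x = 8: rhs = 3, matching y values: none (0 points).
  x = 9: rhs = 5, matching y values: none (0 points).
  x = 10: rhs = 10, matching y values: none (0 points).
  x = 11: rhs = 7, matching y values: none (0 points).
  x = 12: rhs = 2, matching y values: 6, 11 (2 points).
  x = 13: rhs = 1, matching y values: 1, 16 (2 points).
  x = 14: rhs = 10, matching y values: none (0 points).
  x = 15: rhs = 1, matching y values: 1, 16 (2 points).
  x = 16: rhs = 14, matching y values: none (0 points).
Total affine count: 14.
Full point count |E(F_17)| = 14 + 1 = 15.
Hasse bound: |15 − (17+1)| = |-3| = 3 ≤ 2√17 ≈ 8.2462 ✓.


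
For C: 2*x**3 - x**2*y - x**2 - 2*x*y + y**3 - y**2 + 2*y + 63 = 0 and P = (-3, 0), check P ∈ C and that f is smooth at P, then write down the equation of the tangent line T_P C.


Tangent line at P: 60*x - y + 180 = 0.

Step 1: f(-3, 0) = 0, so P lies on C.
Step 2: partial derivatives
  f_x(x, y) = 6*x**2 - 2*x*y - 2*x - 2*y, f_y(x, y) = -x**2 - 2*x + 3*y**2 - 2*y + 2.
  f_x(P) = 60, f_y(P) = -1 (gradient nonzero, so P is smooth).
Step 3: tangent line at P: 60·(x − -3) + -1·(y − 0) = 0.
Expanding: 60*x - y + 180 = 0.


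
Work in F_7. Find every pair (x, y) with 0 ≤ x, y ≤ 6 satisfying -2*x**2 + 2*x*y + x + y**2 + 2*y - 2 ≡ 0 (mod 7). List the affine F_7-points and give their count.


Affine F_7-points: {(1, 5)}; count = 1.

For each of the 49 pairs (x, y) ∈ F_7², evaluate f(x, y) mod 7. Record the zeros.
  x = 0: [0↦5, 1↦1, 2↦6, 3↦6, 4↦1, 5↦5, 6↦4]  zeros at y ∈ ∅
  x = 1: [0↦4, 1↦2, 2↦2, 3↦4, 4↦1, 5↦0, 6↦1]  zeros at y ∈ {5}
  x = 2: [0↦6, 1↦6, 2↦1, 3↦5, 4↦4, 5↦5, 6↦1]  zeros at y ∈ ∅
  x = 3: [0↦4, 1↦6, 2↦3, 3↦2, 4↦3, 5↦6, 6↦4]  zeros at y ∈ ∅
  x = 4: [0↦5, 1↦2, 2↦1, 3↦2, 4↦5, 5↦3, 6↦3]  zeros at y ∈ ∅
  x = 5: [0↦2, 1↦1, 2↦2, 3↦5, 4↦3, 5↦3, 6↦5]  zeros at y ∈ ∅
  x = 6: [0↦2, 1↦3, 2↦6, 3↦4, 4↦4, 5↦6, 6↦3]  zeros at y ∈ ∅
Collecting zeros: affine points = {(1, 5)}.
Total count |C(F_7)_aff| = 1.


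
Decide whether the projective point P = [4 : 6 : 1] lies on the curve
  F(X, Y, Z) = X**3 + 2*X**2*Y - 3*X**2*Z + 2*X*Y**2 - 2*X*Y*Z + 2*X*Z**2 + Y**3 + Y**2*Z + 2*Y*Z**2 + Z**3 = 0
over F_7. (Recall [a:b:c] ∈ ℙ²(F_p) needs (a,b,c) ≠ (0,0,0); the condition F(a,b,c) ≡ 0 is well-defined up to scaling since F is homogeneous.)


F(4,6,1) ≡ 0 (mod 7); P is on the curve.

Evaluate F(4, 6, 1) term-by-term (mod 7).
  X**3 ↦ 1·64·1·1 = 64
  2*X**2*Y ↦ 2·16·6·1 = 192
  -3*X**2*Z ↦ -3·16·1·1 = -48
  2*X*Y**2 ↦ 2·4·36·1 = 288
  -2*X*Y*Z ↦ -2·4·6·1 = -48
  2*X*Z**2 ↦ 2·4·1·1 = 8
  Y**3 ↦ 1·1·216·1 = 216
  Y**2*Z ↦ 1·1·36·1 = 36
  2*Y*Z**2 ↦ 2·1·6·1 = 12
  Z**3 ↦ 1·1·1·1 = 1
Sum: F(4, 6, 1) = (64) + (192) + (-48) + (288) + (-48) + (8) + (216) + (36) + (12) + (1) = 721.
Reducing mod 7: 721 ≡ 0 (mod 7).
Since F(a, b, c) ≡ 0 (mod 7), P lies on the curve.


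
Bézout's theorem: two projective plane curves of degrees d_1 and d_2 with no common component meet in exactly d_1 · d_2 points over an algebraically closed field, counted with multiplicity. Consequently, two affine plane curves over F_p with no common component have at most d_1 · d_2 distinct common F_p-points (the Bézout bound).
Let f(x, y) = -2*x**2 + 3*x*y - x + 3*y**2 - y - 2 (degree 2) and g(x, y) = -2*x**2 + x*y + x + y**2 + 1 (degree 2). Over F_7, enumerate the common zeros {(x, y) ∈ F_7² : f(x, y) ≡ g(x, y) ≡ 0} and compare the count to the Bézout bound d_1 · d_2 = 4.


Common zeros: ∅; count = 0; Bézout bound = 4.

deg(f) = 2, deg(g) = 2, so Bézout bound = 4.
Scan x ∈ F_7. For each x, list the y ∈ F_7 with f(x, y) ≡ 0 and those with g(x, y) ≡ 0 (mod 7); the common zeros in that column are the intersection.
  x = 0: f ≡ 0 at y ∈ {1, 4}; g ≡ 0 at y ∈ ∅; common: ∅.
  x = 1: f ≡ 0 at y ∈ {1, 3}; g ≡ 0 at y ∈ {0, 6}; common: ∅.
  x = 2: f ≡ 0 at y ∈ {4, 6}; g ≡ 0 at y ∈ ∅; common: ∅.
  x = 3: f ≡ 0 at y ∈ {3, 6}; g ≡ 0 at y ∈ {0, 4}; common: ∅.
  x = 4: f ≡ 0 at y ∈ ∅; g ≡ 0 at y ∈ ∅; common: ∅.
  x = 5: f ≡ 0 at y ∈ ∅; g ≡ 0 at y ∈ ∅; common: ∅.
  x = 6: f ≡ 0 at y ∈ ∅; g ≡ 0 at y ∈ {2, 6}; common: ∅.
Collecting: common zeros = ∅, so the count is 0.
Comparison with the Bézout bound: 0 ≤ 4 = deg(f)·deg(g), as expected for curves with no common component (the affine F_7-count falls short of the bound because intersections may lie at infinity, over extension fields, or carry multiplicity).


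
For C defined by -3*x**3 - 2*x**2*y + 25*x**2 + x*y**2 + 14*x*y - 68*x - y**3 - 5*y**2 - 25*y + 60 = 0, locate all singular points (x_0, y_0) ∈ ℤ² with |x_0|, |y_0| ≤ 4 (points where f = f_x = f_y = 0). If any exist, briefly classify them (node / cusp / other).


Singular points: {(3, -1)}; classification: cusp.

Compute partial derivatives:
  f_x = -9*x**2 - 4*x*y + 50*x + y**2 + 14*y - 68.
  f_y = -2*x**2 + 2*x*y + 14*x - 3*y**2 - 10*y - 25.
Scan x_0 ∈ {−4, ..., 4}. For each x_0, f_y(x_0, y) is a polynomial in y; find its integer roots y ∈ {−4, ..., 4}, then test f_x and f at those candidates.
  x = -4: f_y(-4, y) = -3*y**2 - 18*y - 113; no integer root y with |y| ≤ 4.
  x = -3: f_y(-3, y) = -3*y**2 - 16*y - 85; no integer root y with |y| ≤ 4.
  x = -2: f_y(-2, y) = -3*y**2 - 14*y - 61; no integer root y with |y| ≤ 4.
  x = -1: f_y(-1, y) = -3*y**2 - 12*y - 41; no integer root y with |y| ≤ 4.
  x = 0: f_y(0, y) = -3*y**2 - 10*y - 25; no integer root y with |y| ≤ 4.
  x = 1: f_y(1, y) = -3*y**2 - 8*y - 13; no integer root y with |y| ≤ 4.
  x = 2: f_y(2, y) = -3*y**2 - 6*y - 5; no integer root y with |y| ≤ 4.
  x = 3: f_y(3, y) = -3*y**2 - 4*y - 1; vanishes at y ∈ {-1}. (3, -1): f_x = 0, f = 0 — SINGULAR.
  x = 4: f_y(4, y) = -3*y**2 - 2*y - 1; no integer root y with |y| ≤ 4.
Only singular point on the grid: (3, -1).
Classify: substitute x = 3 + u, y = -1 + v and expand: f = -3*u**3 - 2*u**2*v + u*v**2 - v**3 + v**2.
No constant or linear terms (consistent with a singular point). Quadratic part: v**2. Cubic part: -3*u**3 - 2*u**2*v + u*v**2 - v**3.
The quadratic part v**2 is a perfect square, so there is a single (double) tangent line v = 0, i.e. y = -1. Restricting the cubic part to that line (v = 0) leaves -3*u**3 ≠ 0, so f is not divisible by v and the branch is v² ≈ 3*u**3 to lowest order — this is a cusp.
Classification: cusp.


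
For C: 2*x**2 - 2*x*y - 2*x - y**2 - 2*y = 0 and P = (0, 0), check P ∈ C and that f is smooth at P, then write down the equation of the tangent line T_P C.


Tangent line at P: -2*x - 2*y = 0.

Step 1: f(0, 0) = 0, so P lies on C.
Step 2: partial derivatives
  f_x(x, y) = 4*x - 2*y - 2, f_y(x, y) = -2*x - 2*y - 2.
  f_x(P) = -2, f_y(P) = -2 (gradient nonzero, so P is smooth).
Step 3: tangent line at P: -2·(x − 0) + -2·(y − 0) = 0.
Expanding: -2*x - 2*y = 0.


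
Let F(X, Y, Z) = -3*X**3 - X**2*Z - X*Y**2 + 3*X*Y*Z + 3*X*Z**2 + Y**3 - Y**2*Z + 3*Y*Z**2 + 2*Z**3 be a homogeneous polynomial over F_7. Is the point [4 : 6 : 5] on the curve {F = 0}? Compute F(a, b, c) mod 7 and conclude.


F(4,6,5) ≡ 0 (mod 7); P is on the curve.

Evaluate F(4, 6, 5) term-by-term (mod 7).
  -3*X**3 ↦ -3·64·1·1 = -192
  -X**2*Z ↦ -1·16·1·5 = -80
  -X*Y**2 ↦ -1·4·36·1 = -144
  3*X*Y*Z ↦ 3·4·6·5 = 360
  3*X*Z**2 ↦ 3·4·1·25 = 300
  Y**3 ↦ 1·1·216·1 = 216
  -Y**2*Z ↦ -1·1·36·5 = -180
  3*Y*Z**2 ↦ 3·1·6·25 = 450
  2*Z**3 ↦ 2·1·1·125 = 250
Sum: F(4, 6, 5) = (-192) + (-80) + (-144) + (360) + (300) + (216) + (-180) + (450) + (250) = 980.
Reducing mod 7: 980 ≡ 0 (mod 7).
Since F(a, b, c) ≡ 0 (mod 7), P lies on the curve.


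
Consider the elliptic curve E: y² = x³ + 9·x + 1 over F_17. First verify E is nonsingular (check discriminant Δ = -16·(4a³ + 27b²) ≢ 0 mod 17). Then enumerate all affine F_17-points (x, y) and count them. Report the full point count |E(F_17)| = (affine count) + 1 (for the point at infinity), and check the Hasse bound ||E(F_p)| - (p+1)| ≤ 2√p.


Affine points = {(0, 1), (0, 16), (3, 2), (3, 15), (4, 4), (4, 13), (5, 1), (5, 16), (6, 4), (6, 13), (7, 4), (7, 13), (12, 1), (12, 16), (14, 7), (14, 10), (15, 3), (15, 14), (16, 5), (16, 12)}; affine count = 20; |E(F_17)| = 21.

Discriminant check: Δ ∝ 4a³ + 27b² = 4·9³ + 27·1² = 4·729 + 27·1 ≡ 2 (mod 17). Nonzero ⇒ E is nonsingular.
For each x ∈ F_17, compute rhs = x³ + 9·x + 1 mod 17, then count y ∈ F_17 with y² ≡ rhs.
  x = 0: rhs = 1, matching y values: 1, 16 (2 points).
  x = 1: rhs = 11, matching y values: none (0 points).
  x = 2: rhs = 10, matching y values: none (0 points).
  x = 3: rhs = 4, matching y values: 2, 15 (2 points).
  x = 4: rhs = 16, matching y values: 4, 13 (2 points).
  x = 5: rhs = 1, matching y values: 1, 16 (2 points).
  x = 6: rhs = 16, matching y values: 4, 13 (2 points).
  x = 7: rhs = 16, matching y values: 4, 13 (2 points).
  x = 8: rhs = 7, matching y values: none (0 points).
  x = 9: rhs = 12, matching y values: none (0 points).
  x = 10: rhs = 3, matching y values: none (0 points).
  x = 11: rhs = 3, matching y values: none (0 points).
  x = 12: rhs = 1, matching y values: 1, 16 (2 points).
  x = 13: rhs = 3, matching y values: none (0 points).
  x = 14: rhs = 15, matching y values: 7, 10 (2 points).
  x = 15: rhs = 9, matching y values: 3, 14 (2 points).
  x = 16: rhs = 8, matching y values: 5, 12 (2 points).
Total affine count: 20.
Full point count |E(F_17)| = 20 + 1 = 21.
Hasse bound: |21 − (17+1)| = |3| = 3 ≤ 2√17 ≈ 8.2462 ✓.


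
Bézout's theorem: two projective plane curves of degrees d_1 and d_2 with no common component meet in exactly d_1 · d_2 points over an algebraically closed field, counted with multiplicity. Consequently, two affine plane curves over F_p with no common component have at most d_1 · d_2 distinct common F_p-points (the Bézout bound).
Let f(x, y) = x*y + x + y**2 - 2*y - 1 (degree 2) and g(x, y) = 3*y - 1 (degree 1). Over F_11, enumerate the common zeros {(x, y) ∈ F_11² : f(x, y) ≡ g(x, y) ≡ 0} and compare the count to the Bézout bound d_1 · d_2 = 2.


Common zeros: {(3, 4)}; count = 1; Bézout bound = 2.

deg(f) = 2, deg(g) = 1, so Bézout bound = 2.
Scan x ∈ F_11. For each x, list the y ∈ F_11 with f(x, y) ≡ 0 and those with g(x, y) ≡ 0 (mod 11); the common zeros in that column are the intersection.
  x = 0: f ≡ 0 at y ∈ ∅; g ≡ 0 at y ∈ {4}; common: ∅.
  x = 1: f ≡ 0 at y ∈ {0, 1}; g ≡ 0 at y ∈ {4}; common: ∅.
  x = 2: f ≡ 0 at y ∈ ∅; g ≡ 0 at y ∈ {4}; common: ∅.
  x = 3: f ≡ 0 at y ∈ {4, 6}; g ≡ 0 at y ∈ {4}; common: {4}.
  x = 4: f ≡ 0 at y ∈ {2, 7}; g ≡ 0 at y ∈ {4}; common: ∅.
  x = 5: f ≡ 0 at y ∈ {3, 5}; g ≡ 0 at y ∈ {4}; common: ∅.
  x = 6: f ≡ 0 at y ∈ ∅; g ≡ 0 at y ∈ {4}; common: ∅.
  x = 7: f ≡ 0 at y ∈ {8, 9}; g ≡ 0 at y ∈ {4}; common: ∅.
  x = 8: f ≡ 0 at y ∈ ∅; g ≡ 0 at y ∈ {4}; common: ∅.
  x = 9: f ≡ 0 at y ∈ ∅; g ≡ 0 at y ∈ {4}; common: ∅.
  x = 10: f ≡ 0 at y ∈ ∅; g ≡ 0 at y ∈ {4}; common: ∅.
Collecting: common zeros = {(3, 4)}, so the count is 1.
Comparison with the Bézout bound: 1 ≤ 2 = deg(f)·deg(g), as expected for curves with no common component (the affine F_11-count falls short of the bound because intersections may lie at infinity, over extension fields, or carry multiplicity).


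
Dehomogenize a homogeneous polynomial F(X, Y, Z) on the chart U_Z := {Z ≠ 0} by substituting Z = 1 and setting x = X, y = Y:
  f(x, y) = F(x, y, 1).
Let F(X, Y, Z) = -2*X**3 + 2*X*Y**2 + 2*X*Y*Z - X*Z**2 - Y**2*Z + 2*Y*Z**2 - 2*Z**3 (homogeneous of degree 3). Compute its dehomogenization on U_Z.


f(x, y) = -2*x**3 + 2*x*y**2 + 2*x*y - x - y**2 + 2*y - 2

On U_Z we set Z = 1. Each monomial c·X^i·Y^j·Z^k in F becomes c·x^i·y^j·1^k = c·x^i·y^j.
Substituting Z = 1: F(X, Y, 1) = -2*x**3 + 2*x*y**2 + 2*x*y - x - y**2 + 2*y - 2.
Note: deg(f) ≤ deg(F) = 3; strict inequality happens when F is divisible by Z (lost terms).


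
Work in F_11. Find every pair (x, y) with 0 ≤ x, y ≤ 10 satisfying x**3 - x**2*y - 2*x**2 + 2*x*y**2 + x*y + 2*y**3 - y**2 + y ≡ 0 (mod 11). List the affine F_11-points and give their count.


Affine F_11-points: {(0, 0), (0, 8), (0, 9), (1, 6), (2, 0), (3, 1), (4, 9), (6, 7), (7, 2), (7, 9), (7, 10), (9, 3)}; count = 12.

For each of the 121 pairs (x, y) ∈ F_11², evaluate f(x, y) mod 11. Record the zeros.
  x = 0: [0↦0, 1↦2, 2↦3, 3↦4, 4↦6, 5↦10, 6↦6, 7↦6, 8↦0, 9↦0, 10↦7]  zeros at y ∈ {0, 8, 9}
  x = 1: [0↦10, 1↦3, 2↦10, 3↦10, 4↦4, 5↦4, 6↦0, 7↦4, 8↦6, 9↦7, 10↦8]  zeros at y ∈ {6}
  x = 2: [0↦0, 1↦4, 2↦4, 3↦1, 4↦7, 5↦1, 6↦6, 7↦1, 8↦9, 9↦9, 10↦2]  zeros at y ∈ {0}
  x = 3: [0↦9, 1↦0, 2↦2, 3↦5, 4↦10, 5↦7, 6↦8, 7↦3, 8↦4, 9↦1, 10↦6]  zeros at y ∈ {1}
  x = 4: [0↦10, 1↦8, 2↦10, 3↦6, 4↦8, 5↦6, 6↦1, 7↦5, 8↦8, 9↦0, 10↦4]  zeros at y ∈ {9}
  x = 5: [0↦9, 1↦1, 2↦1, 3↦10, 4↦7, 5↦4, 6↦2, 7↦2, 8↦5, 9↦1, 10↦2]  zeros at y ∈ ∅
  x = 6: [0↦1, 1↦7, 2↦3, 3↦1, 4↦2, 5↦7, 6↦6, 7↦0, 8↦1, 9↦10, 10↦6]  zeros at y ∈ {7}
  x = 7: [0↦3, 1↦10, 2↦0, 3↦7, 4↦10, 5↦10, 6↦8, 7↦5, 8↦2, 9↦0, 10↦0]  zeros at y ∈ {2, 9, 10}
  x = 8: [0↦10, 1↦5, 2↦9, 3↦1, 4↦4, 5↦8, 6↦3, 7↦1, 8↦3, 9↦10, 10↦1]  zeros at y ∈ ∅
  x = 9: [0↦6, 1↦9, 2↦3, 3↦0, 4↦1, 5↦7, 6↦8, 7↦5, 8↦10, 9↦2, 10↦4]  zeros at y ∈ {3}
  x = 10: [0↦8, 1↦6, 2↦10, 3↦10, 4↦7, 5↦2, 6↦7, 7↦1, 8↦7, 9↦4, 10↦4]  zeros at y ∈ ∅
Collecting zeros: affine points = {(0, 0), (0, 8), (0, 9), (1, 6), (2, 0), (3, 1), (4, 9), (6, 7), (7, 2), (7, 9), (7, 10), (9, 3)}.
Total count |C(F_11)_aff| = 12.


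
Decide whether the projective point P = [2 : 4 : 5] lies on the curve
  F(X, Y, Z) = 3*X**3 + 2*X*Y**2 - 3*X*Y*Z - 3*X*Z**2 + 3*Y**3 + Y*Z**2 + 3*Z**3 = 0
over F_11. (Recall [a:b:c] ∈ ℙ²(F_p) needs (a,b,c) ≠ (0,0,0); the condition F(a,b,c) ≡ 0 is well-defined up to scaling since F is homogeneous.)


F(2,4,5) ≡ 1 (mod 11); P is NOT on the curve.

Evaluate F(2, 4, 5) term-by-term (mod 11).
  3*X**3 ↦ 3·8·1·1 = 24
  2*X*Y**2 ↦ 2·2·16·1 = 64
  -3*X*Y*Z ↦ -3·2·4·5 = -120
  -3*X*Z**2 ↦ -3·2·1·25 = -150
  3*Y**3 ↦ 3·1·64·1 = 192
  Y*Z**2 ↦ 1·1·4·25 = 100
  3*Z**3 ↦ 3·1·1·125 = 375
Sum: F(2, 4, 5) = (24) + (64) + (-120) + (-150) + (192) + (100) + (375) = 485.
Reducing mod 11: 485 ≡ 1 (mod 11).
Since F(a, b, c) ≡ 1 ≠ 0 (mod 11), P does NOT lie on the curve.


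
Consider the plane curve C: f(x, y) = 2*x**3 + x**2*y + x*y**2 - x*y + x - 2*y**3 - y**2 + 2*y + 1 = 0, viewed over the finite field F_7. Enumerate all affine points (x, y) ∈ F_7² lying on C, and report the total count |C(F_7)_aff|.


Affine F_7-points: {(0, 1), (0, 3), (0, 6), (2, 3), (2, 4), (4, 0), (4, 5), (5, 1), (5, 4)}; count = 9.

For each of the 49 pairs (x, y) ∈ F_7², evaluate f(x, y) mod 7. Record the zeros.
  x = 0: [0↦1, 1↦0, 2↦6, 3↦0, 4↦5, 5↦2, 6↦0]  zeros at y ∈ {1, 3, 6}
  x = 1: [0↦4, 1↦4, 2↦6, 3↦5, 4↦3, 5↦2, 6↦4]  zeros at y ∈ ∅
  x = 2: [0↦5, 1↦1, 2↦1, 3↦0, 4↦0, 5↦3, 6↦4]  zeros at y ∈ {3, 4}
  x = 3: [0↦2, 1↦3, 2↦3, 3↦4, 4↦1, 5↦3, 6↦5]  zeros at y ∈ ∅
  x = 4: [0↦0, 1↦1, 2↦3, 3↦1, 4↦4, 5↦0, 6↦5]  zeros at y ∈ {0, 5}
  x = 5: [0↦4, 1↦0, 2↦6, 3↦3, 4↦0, 5↦6, 6↦2]  zeros at y ∈ {1, 4}
  x = 6: [0↦5, 1↦5, 2↦3, 3↦1, 4↦1, 5↦5, 6↦1]  zeros at y ∈ ∅
Collecting zeros: affine points = {(0, 1), (0, 3), (0, 6), (2, 3), (2, 4), (4, 0), (4, 5), (5, 1), (5, 4)}.
Total count |C(F_7)_aff| = 9.


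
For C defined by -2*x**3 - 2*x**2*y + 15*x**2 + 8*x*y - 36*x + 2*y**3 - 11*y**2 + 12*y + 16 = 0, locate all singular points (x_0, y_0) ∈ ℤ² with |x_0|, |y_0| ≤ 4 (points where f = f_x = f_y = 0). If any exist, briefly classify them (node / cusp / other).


Singular points: {(2, 2)}; classification: node.

Compute partial derivatives:
  f_x = -6*x**2 - 4*x*y + 30*x + 8*y - 36.
  f_y = -2*x**2 + 8*x + 6*y**2 - 22*y + 12.
Scan x_0 ∈ {−4, ..., 4}. For each x_0, f_y(x_0, y) is a polynomial in y; find its integer roots y ∈ {−4, ..., 4}, then test f_x and f at those candidates.
  x = -4: f_y(-4, y) = 6*y**2 - 22*y - 52; no integer root y with |y| ≤ 4.
  x = -3: f_y(-3, y) = 6*y**2 - 22*y - 30; no integer root y with |y| ≤ 4.
  x = -2: f_y(-2, y) = 6*y**2 - 22*y - 12; no integer root y with |y| ≤ 4.
  x = -1: f_y(-1, y) = 6*y**2 - 22*y + 2; no integer root y with |y| ≤ 4.
  x = 0: f_y(0, y) = 6*y**2 - 22*y + 12; vanishes at y ∈ {3}. (0, 3): f_x = -12 ≠ 0.
  x = 1: f_y(1, y) = 6*y**2 - 22*y + 18; no integer root y with |y| ≤ 4.
  x = 2: f_y(2, y) = 6*y**2 - 22*y + 20; vanishes at y ∈ {2}. (2, 2): f_x = 0, f = 0 — SINGULAR.
  x = 3: f_y(3, y) = 6*y**2 - 22*y + 18; no integer root y with |y| ≤ 4.
  x = 4: f_y(4, y) = 6*y**2 - 22*y + 12; vanishes at y ∈ {3}. (4, 3): f_x = -36 ≠ 0.
Only singular point on the grid: (2, 2).
Classify: substitute x = 2 + u, y = 2 + v and expand: f = -2*u**3 - 2*u**2*v - u**2 + 2*v**3 + v**2.
No constant or linear terms (consistent with a singular point). Quadratic part: -u**2 + v**2. Cubic part: -2*u**3 - 2*u**2*v + 2*v**3.
The quadratic part v**2 - u**2 = (v − u)(v + u) splits into two distinct linear factors, so there are two distinct tangent lines y − 2 = ±(x − 2) — this is a node (ordinary double point).
Classification: node.


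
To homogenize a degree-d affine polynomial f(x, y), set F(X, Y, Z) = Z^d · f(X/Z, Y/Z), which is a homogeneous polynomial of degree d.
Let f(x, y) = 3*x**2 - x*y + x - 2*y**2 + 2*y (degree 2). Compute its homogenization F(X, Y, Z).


F(X, Y, Z) = 3*X**2 - X*Y + X*Z - 2*Y**2 + 2*Y*Z

deg(f) = 2.
Substitute x = X/Z, y = Y/Z into f, then multiply by Z^2.
  monomial 3·x^2·y^0 ↦ 3·X^2·Y^0·Z^0.
  monomial -1·x^1·y^1 ↦ -1·X^1·Y^1·Z^0.
  monomial 1·x^1·y^0 ↦ 1·X^1·Y^0·Z^1.
  monomial -2·x^0·y^2 ↦ -2·X^0·Y^2·Z^0.
  monomial 2·x^0·y^1 ↦ 2·X^0·Y^1·Z^1.
Collecting: F(X, Y, Z) = 3*X**2 - X*Y + X*Z - 2*Y**2 + 2*Y*Z.


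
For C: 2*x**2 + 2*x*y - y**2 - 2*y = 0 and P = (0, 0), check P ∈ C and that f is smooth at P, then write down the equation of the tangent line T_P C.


Tangent line at P: -2*y = 0.

Step 1: f(0, 0) = 0, so P lies on C.
Step 2: partial derivatives
  f_x(x, y) = 4*x + 2*y, f_y(x, y) = 2*x - 2*y - 2.
  f_x(P) = 0, f_y(P) = -2 (gradient nonzero, so P is smooth).
Step 3: tangent line at P: 0·(x − 0) + -2·(y − 0) = 0.
Expanding: -2*y = 0.


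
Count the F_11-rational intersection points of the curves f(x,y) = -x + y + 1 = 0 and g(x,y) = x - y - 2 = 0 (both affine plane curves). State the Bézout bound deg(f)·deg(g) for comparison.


Common zeros: ∅; count = 0; Bézout bound = 1.

deg(f) = 1, deg(g) = 1, so Bézout bound = 1.
Scan x ∈ F_11. For each x, list the y ∈ F_11 with f(x, y) ≡ 0 and those with g(x, y) ≡ 0 (mod 11); the common zeros in that column are the intersection.
  x = 0: f ≡ 0 at y ∈ {10}; g ≡ 0 at y ∈ {9}; common: ∅.
  x = 1: f ≡ 0 at y ∈ {0}; g ≡ 0 at y ∈ {10}; common: ∅.
  x = 2: f ≡ 0 at y ∈ {1}; g ≡ 0 at y ∈ {0}; common: ∅.
  x = 3: f ≡ 0 at y ∈ {2}; g ≡ 0 at y ∈ {1}; common: ∅.
  x = 4: f ≡ 0 at y ∈ {3}; g ≡ 0 at y ∈ {2}; common: ∅.
  x = 5: f ≡ 0 at y ∈ {4}; g ≡ 0 at y ∈ {3}; common: ∅.
  x = 6: f ≡ 0 at y ∈ {5}; g ≡ 0 at y ∈ {4}; common: ∅.
  x = 7: f ≡ 0 at y ∈ {6}; g ≡ 0 at y ∈ {5}; common: ∅.
  x = 8: f ≡ 0 at y ∈ {7}; g ≡ 0 at y ∈ {6}; common: ∅.
  x = 9: f ≡ 0 at y ∈ {8}; g ≡ 0 at y ∈ {7}; common: ∅.
  x = 10: f ≡ 0 at y ∈ {9}; g ≡ 0 at y ∈ {8}; common: ∅.
Collecting: common zeros = ∅, so the count is 0.
Comparison with the Bézout bound: 0 ≤ 1 = deg(f)·deg(g), as expected for curves with no common component (the affine F_11-count falls short of the bound because intersections may lie at infinity, over extension fields, or carry multiplicity).


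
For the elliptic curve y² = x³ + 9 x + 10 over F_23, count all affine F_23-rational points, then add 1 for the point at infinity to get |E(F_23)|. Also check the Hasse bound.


Affine points = {(2, 6), (2, 17), (3, 8), (3, 15), (4, 8), (4, 15), (6, 2), (6, 21), (7, 5), (7, 18), (12, 11), (12, 12), (13, 1), (13, 22), (15, 1), (15, 22), (16, 8), (16, 15), (17, 4), (17, 19), (18, 1), (18, 22), (19, 5), (19, 18), (20, 5), (20, 18), (22, 0)}; affine count = 27; |E(F_23)| = 28.

Discriminant check: Δ ∝ 4a³ + 27b² = 4·9³ + 27·10² = 4·729 + 27·100 ≡ 4 (mod 23). Nonzero ⇒ E is nonsingular.
For each x ∈ F_23, compute rhs = x³ + 9·x + 10 mod 23, then count y ∈ F_23 with y² ≡ rhs.
  x = 0: rhs = 10, matching y values: none (0 points).
  x = 1: rhs = 20, matching y values: none (0 points).
  x = 2: rhs = 13, matching y values: 6, 17 (2 points).
  x = 3: rhs = 18, matching y values: 8, 15 (2 points).
  x = 4: rhs = 18, matching y values: 8, 15 (2 points).
  x = 5: rhs = 19, matching y values: none (0 points).
  x = 6: rhs = 4, matching y values: 2, 21 (2 points).
  x = 7: rhs = 2, matching y values: 5, 18 (2 points).
  x = 8: rhs = 19, matching y values: none (0 points).
  x = 9: rhs = 15, matching y values: none (0 points).
  x = 10: rhs = 19, matching y values: none (0 points).
  x = 11: rhs = 14, matching y values: none (0 points).
  x = 12: rhs = 6, matching y values: 11, 12 (2 points).
  x = 13: rhs = 1, matching y values: 1, 22 (2 points).
  x = 14: rhs = 5, matching y values: none (0 points).
  x = 15: rhs = 1, matching y values: 1, 22 (2 points).
  x = 16: rhs = 18, matching y values: 8, 15 (2 points).
  x = 17: rhs = 16, matching y values: 4, 19 (2 points).
  x = 18: rhs = 1, matching y values: 1, 22 (2 points).
  x = 19: rhs = 2, matching y values: 5, 18 (2 points).
  x = 20: rhs = 2, matching y values: 5, 18 (2 points).
  x = 21: rhs = 7, matching y values: none (0 points).
  x = 22: rhs = 0, matching y values: 0 (1 points).
Total affine count: 27.
Full point count |E(F_23)| = 27 + 1 = 28.
Hasse bound: |28 − (23+1)| = |4| = 4 ≤ 2√23 ≈ 9.5917 ✓.


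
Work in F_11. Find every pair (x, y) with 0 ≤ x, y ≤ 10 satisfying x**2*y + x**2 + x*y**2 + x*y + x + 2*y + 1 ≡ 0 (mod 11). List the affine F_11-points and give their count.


Affine F_11-points: {(0, 5), (1, 8), (1, 10), (4, 5), (4, 6), (8, 2), (8, 8)}; count = 7.

For each of the 121 pairs (x, y) ∈ F_11², evaluate f(x, y) mod 11. Record the zeros.
  x = 0: [0↦1, 1↦3, 2↦5, 3↦7, 4↦9, 5↦0, 6↦2, 7↦4, 8↦6, 9↦8, 10↦10]  zeros at y ∈ {5}
  x = 1: [0↦3, 1↦8, 2↦4, 3↦2, 4↦2, 5↦4, 6↦8, 7↦3, 8↦0, 9↦10, 10↦0]  zeros at y ∈ {8, 10}
  x = 2: [0↦7, 1↦6, 2↦9, 3↦5, 4↦5, 5↦9, 6↦6, 7↦7, 8↦1, 9↦10, 10↦1]  zeros at y ∈ ∅
  x = 3: [0↦2, 1↦8, 2↦9, 3↦5, 4↦7, 5↦4, 6↦7, 7↦5, 8↦9, 9↦8, 10↦2]  zeros at y ∈ ∅
  x = 4: [0↦10, 1↦3, 2↦4, 3↦2, 4↦8, 5↦0, 6↦0, 7↦8, 8↦2, 9↦4, 10↦3]  zeros at y ∈ {5, 6}
  x = 5: [0↦9, 1↦2, 2↦5, 3↦7, 4↦8, 5↦8, 6↦7, 7↦5, 8↦2, 9↦9, 10↦4]  zeros at y ∈ ∅
  x = 6: [0↦10, 1↦5, 2↦1, 3↦9, 4↦7, 5↦6, 6↦6, 7↦7, 8↦9, 9↦1, 10↦5]  zeros at y ∈ ∅
  x = 7: [0↦2, 1↦1, 2↦3, 3↦8, 4↦5, 5↦5, 6↦8, 7↦3, 8↦1, 9↦2, 10↦6]  zeros at y ∈ ∅
  x = 8: [0↦7, 1↦1, 2↦0, 3↦4, 4↦2, 5↦5, 6↦2, 7↦4, 8↦0, 9↦1, 10↦7]  zeros at y ∈ {2, 8}
  x = 9: [0↦3, 1↦5, 2↦3, 3↦8, 4↦9, 5↦6, 6↦10, 7↦10, 8↦6, 9↦9, 10↦8]  zeros at y ∈ ∅
  x = 10: [0↦1, 1↦2, 2↦1, 3↦9, 4↦4, 5↦8, 6↦10, 7↦10, 8↦8, 9↦4, 10↦9]  zeros at y ∈ ∅
Collecting zeros: affine points = {(0, 5), (1, 8), (1, 10), (4, 5), (4, 6), (8, 2), (8, 8)}.
Total count |C(F_11)_aff| = 7.


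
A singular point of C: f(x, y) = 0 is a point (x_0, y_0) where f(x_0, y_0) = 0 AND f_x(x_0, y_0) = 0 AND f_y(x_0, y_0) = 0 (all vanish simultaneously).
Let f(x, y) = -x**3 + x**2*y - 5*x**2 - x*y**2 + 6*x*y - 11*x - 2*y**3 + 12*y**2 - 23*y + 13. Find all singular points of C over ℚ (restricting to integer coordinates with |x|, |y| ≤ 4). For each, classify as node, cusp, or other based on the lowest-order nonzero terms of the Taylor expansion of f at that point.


Singular points: {(-1, 2)}; classification: cusp.

Compute partial derivatives:
  f_x = -3*x**2 + 2*x*y - 10*x - y**2 + 6*y - 11.
  f_y = x**2 - 2*x*y + 6*x - 6*y**2 + 24*y - 23.
Scan x_0 ∈ {−4, ..., 4}. For each x_0, f_y(x_0, y) is a polynomial in y; find its integer roots y ∈ {−4, ..., 4}, then test f_x and f at those candidates.
  x = -4: f_y(-4, y) = -6*y**2 + 32*y - 31; no integer root y with |y| ≤ 4.
  x = -3: f_y(-3, y) = -6*y**2 + 30*y - 32; no integer root y with |y| ≤ 4.
  x = -2: f_y(-2, y) = -6*y**2 + 28*y - 31; no integer root y with |y| ≤ 4.
  x = -1: f_y(-1, y) = -6*y**2 + 26*y - 28; vanishes at y ∈ {2}. (-1, 2): f_x = 0, f = 0 — SINGULAR.
  x = 0: f_y(0, y) = -6*y**2 + 24*y - 23; no integer root y with |y| ≤ 4.
  x = 1: f_y(1, y) = -6*y**2 + 22*y - 16; vanishes at y ∈ {1}. (1, 1): f_x = -17 ≠ 0.
  x = 2: f_y(2, y) = -6*y**2 + 20*y - 7; no integer root y with |y| ≤ 4.
  x = 3: f_y(3, y) = -6*y**2 + 18*y + 4; no integer root y with |y| ≤ 4.
  x = 4: f_y(4, y) = -6*y**2 + 16*y + 17; no integer root y with |y| ≤ 4.
Only singular point on the grid: (-1, 2).
Classify: substitute x = -1 + u, y = 2 + v and expand: f = -u**3 + u**2*v - u*v**2 - 2*v**3 + v**2.
No constant or linear terms (consistent with a singular point). Quadratic part: v**2. Cubic part: -u**3 + u**2*v - u*v**2 - 2*v**3.
The quadratic part v**2 is a perfect square, so there is a single (double) tangent line v = 0, i.e. y = 2. Restricting the cubic part to that line (v = 0) leaves -u**3 ≠ 0, so f is not divisible by v and the branch is v² ≈ u**3 to lowest order — this is a cusp.
Classification: cusp.
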